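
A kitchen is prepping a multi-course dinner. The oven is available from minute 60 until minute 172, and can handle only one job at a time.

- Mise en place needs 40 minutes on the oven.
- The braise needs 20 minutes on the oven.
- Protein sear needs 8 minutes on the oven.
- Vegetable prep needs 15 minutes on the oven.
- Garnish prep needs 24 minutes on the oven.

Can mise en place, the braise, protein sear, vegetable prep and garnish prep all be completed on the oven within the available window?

The oven window is 172 − 60 = 112 minutes.
Running back to back, the jobs need 40 + 20 + 8 + 15 + 24 = 107 minutes on the oven.
Since 107 ≤ 112, they fit within the window.

Yes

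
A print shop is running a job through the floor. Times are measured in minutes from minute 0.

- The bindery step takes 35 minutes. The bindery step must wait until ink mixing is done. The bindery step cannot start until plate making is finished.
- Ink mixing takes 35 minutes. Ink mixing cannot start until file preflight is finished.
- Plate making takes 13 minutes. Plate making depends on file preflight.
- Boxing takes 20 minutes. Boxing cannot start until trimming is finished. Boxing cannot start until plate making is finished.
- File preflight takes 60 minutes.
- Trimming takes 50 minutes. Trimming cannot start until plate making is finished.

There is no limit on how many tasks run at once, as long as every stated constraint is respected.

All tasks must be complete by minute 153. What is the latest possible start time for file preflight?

To finish by minute 153, boxing (duration 20) must start no later than minute 133.
Trimming has to be done before boxing (must start by minute 133). That means finishing by minute 133, i.e. starting by 133 − 50 = minute 83.
To finish by minute 153, the bindery step (duration 35) must start no later than minute 118.
Plate making must finish in time for trimming (must start by minute 83); the bindery step (must start by minute 118); boxing (must start by minute 133). The tightest is minute 83, so plate making must start by 83 − 13 = minute 70.
Since the bindery step (must start by minute 118) depends on it, ink mixing must finish by minute 118. Backing off its 35-minute duration gives a latest start of minute 83.
File preflight has several dependents: plate making (must start by minute 70); ink mixing (must start by minute 83). The earliest of those limits is minute 70, so file preflight must start by 70 − 60 = minute 10.

10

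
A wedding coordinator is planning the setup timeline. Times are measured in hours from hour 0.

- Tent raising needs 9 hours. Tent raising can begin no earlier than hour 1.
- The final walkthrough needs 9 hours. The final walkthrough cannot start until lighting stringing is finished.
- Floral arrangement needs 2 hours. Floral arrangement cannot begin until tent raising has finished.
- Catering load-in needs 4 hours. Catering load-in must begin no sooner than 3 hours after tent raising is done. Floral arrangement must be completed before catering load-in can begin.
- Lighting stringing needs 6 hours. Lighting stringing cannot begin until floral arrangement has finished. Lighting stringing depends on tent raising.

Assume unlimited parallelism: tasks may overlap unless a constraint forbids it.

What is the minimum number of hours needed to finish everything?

27

After its own release at hour 1, tent raising can start at hour 1 and finishes at hour 10.
Floral arrangement waits on tent raising (finishes hour 10), so it starts at hour 10 and finishes at 10 + 2 = hour 12.
For catering load-in: tent raising (finishes hour 10, plus 3-hour gap → hour 13); floral arrangement (finishes hour 12). Taking the maximum gives a start of hour 13, and it finishes at 13 + 4 = hour 17.
Lighting stringing needs all of floral arrangement (finishes hour 12); tent raising (finishes hour 10). That puts its earliest start at hour 12; it finishes at 12 + 6 = hour 18.
The final walkthrough waits on lighting stringing (finishes hour 18), so it starts at hour 18 and finishes at 18 + 9 = hour 27.
All tasks are finished once the last one completes. Finish times: Tent raising at 10, Floral arrangement at 12, Lighting stringing at 18, Catering load-in at 17, The final walkthrough at 27. The latest is hour 27.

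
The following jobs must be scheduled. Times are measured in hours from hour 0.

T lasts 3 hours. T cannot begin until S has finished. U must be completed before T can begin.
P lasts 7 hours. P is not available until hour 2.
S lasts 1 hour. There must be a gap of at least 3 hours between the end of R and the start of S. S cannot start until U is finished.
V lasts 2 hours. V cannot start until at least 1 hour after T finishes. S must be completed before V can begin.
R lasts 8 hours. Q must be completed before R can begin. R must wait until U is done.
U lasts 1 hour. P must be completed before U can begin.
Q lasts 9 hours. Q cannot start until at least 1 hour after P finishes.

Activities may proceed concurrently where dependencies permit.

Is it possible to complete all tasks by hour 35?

P waits on its own release at hour 2, so it starts at hour 2 and finishes at 2 + 7 = hour 9.
U cannot begin until P (finishes hour 9). It runs from hour 9 to 9 + 1 = hour 10.
After P (finishes hour 9, plus 1-hour gap → hour 10), Q can start at hour 10 and finishes at hour 19.
R has to wait for Q (finishes hour 19); U (finishes hour 10). The latest of these is hour 19, so R runs hour 19 to 19 + 8 = hour 27.
S needs all of R (finishes hour 27, plus 3-hour gap → hour 30); U (finishes hour 10). That puts its earliest start at hour 30; it finishes at 30 + 1 = hour 31.
For T: S (finishes hour 31); U (finishes hour 10). Taking the maximum gives a start of hour 31, and it finishes at 31 + 3 = hour 34.
V cannot start until T (finishes hour 34, plus 1-hour gap → hour 35); S (finishes hour 31). The controlling bound is hour 35, so V finishes at 35 + 2 = hour 37.
The earliest everything can be done is hour 37, which is after the deadline of 35, so it is not possible.

No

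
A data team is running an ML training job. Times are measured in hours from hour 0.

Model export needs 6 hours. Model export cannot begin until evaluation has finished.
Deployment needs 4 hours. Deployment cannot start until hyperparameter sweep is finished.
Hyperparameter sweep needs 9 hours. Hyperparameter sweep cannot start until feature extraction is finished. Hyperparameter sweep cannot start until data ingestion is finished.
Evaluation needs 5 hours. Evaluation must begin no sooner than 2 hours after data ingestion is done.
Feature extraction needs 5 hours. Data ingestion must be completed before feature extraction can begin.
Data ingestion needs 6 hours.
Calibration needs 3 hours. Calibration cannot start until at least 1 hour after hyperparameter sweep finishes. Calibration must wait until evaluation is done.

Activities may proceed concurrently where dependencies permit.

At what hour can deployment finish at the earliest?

24

Data ingestion has no prerequisites, so it starts at hour 0 and finishes at hour 6.
After data ingestion (finishes hour 6), feature extraction can start at hour 6 and finishes at hour 11.
Hyperparameter sweep needs all of feature extraction (finishes hour 11); data ingestion (finishes hour 6). That puts its earliest start at hour 11; it finishes at 11 + 9 = hour 20.
Deployment cannot begin until hyperparameter sweep (finishes hour 20). It runs from hour 20 to 20 + 4 = hour 24.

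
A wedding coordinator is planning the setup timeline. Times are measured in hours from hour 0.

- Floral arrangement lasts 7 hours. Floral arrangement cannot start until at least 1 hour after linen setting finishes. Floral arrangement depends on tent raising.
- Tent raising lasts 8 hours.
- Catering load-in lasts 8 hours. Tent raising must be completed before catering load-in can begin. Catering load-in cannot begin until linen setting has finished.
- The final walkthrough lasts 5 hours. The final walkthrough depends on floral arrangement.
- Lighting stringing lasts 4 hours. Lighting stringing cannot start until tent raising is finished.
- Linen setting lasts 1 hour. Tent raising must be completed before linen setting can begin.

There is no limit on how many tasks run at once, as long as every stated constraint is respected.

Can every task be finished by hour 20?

Nothing blocks tent raising, so it runs from hour 0 to hour 8.
Lighting stringing cannot begin until tent raising (finishes hour 8). It runs from hour 8 to 8 + 4 = hour 12.
After tent raising (finishes hour 8), linen setting can start at hour 8 and finishes at hour 9.
Catering load-in has to wait for tent raising (finishes hour 8); linen setting (finishes hour 9). The latest of these is hour 9, so catering load-in runs hour 9 to 9 + 8 = hour 17.
For floral arrangement: linen setting (finishes hour 9, plus 1-hour gap → hour 10); tent raising (finishes hour 8). Taking the maximum gives a start of hour 10, and it finishes at 10 + 7 = hour 17.
The final walkthrough cannot begin until floral arrangement (finishes hour 17). It runs from hour 17 to 17 + 5 = hour 22.
The earliest everything can be done is hour 22, which is after the deadline of 20, so it is not possible.

No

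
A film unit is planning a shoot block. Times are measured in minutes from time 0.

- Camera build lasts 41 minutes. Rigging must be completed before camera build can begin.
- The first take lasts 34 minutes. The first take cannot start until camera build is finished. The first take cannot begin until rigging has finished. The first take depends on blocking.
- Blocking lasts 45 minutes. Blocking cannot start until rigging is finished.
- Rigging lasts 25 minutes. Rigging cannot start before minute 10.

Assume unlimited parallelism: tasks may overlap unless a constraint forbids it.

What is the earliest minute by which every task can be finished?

114

After its own release at minute 10, rigging can start at minute 10 and finishes at minute 35.
Blocking waits on rigging (finishes minute 35), so it starts at minute 35 and finishes at 35 + 45 = minute 80.
After rigging (finishes minute 35), camera build can start at minute 35 and finishes at minute 76.
The first take needs all of camera build (finishes minute 76); rigging (finishes minute 35); blocking (finishes minute 80). That puts its earliest start at minute 80; it finishes at 80 + 34 = minute 114.
All tasks are finished once the last one completes. Finish times: Rigging at 35, Camera build at 76, Blocking at 80, The first take at 114. The latest is minute 114.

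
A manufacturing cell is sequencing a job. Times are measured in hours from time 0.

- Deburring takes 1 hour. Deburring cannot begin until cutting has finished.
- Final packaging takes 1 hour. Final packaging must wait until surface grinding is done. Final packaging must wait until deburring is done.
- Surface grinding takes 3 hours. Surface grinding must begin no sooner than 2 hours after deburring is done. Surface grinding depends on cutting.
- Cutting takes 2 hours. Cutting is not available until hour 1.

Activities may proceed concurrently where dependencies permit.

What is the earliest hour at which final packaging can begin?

9

Cutting waits on its own release at hour 1, so it starts at hour 1 and finishes at 1 + 2 = hour 3.
After cutting (finishes hour 3), deburring can start at hour 3 and finishes at hour 4.
Surface grinding cannot start until deburring (finishes hour 4, plus 2-hour gap → hour 6); cutting (finishes hour 3). The controlling bound is hour 6, so surface grinding finishes at 6 + 3 = hour 9.
Final packaging waits on surface grinding (finishes hour 9); deburring (finishes hour 4). The latest of these is hour 9, which is the earliest final packaging can start.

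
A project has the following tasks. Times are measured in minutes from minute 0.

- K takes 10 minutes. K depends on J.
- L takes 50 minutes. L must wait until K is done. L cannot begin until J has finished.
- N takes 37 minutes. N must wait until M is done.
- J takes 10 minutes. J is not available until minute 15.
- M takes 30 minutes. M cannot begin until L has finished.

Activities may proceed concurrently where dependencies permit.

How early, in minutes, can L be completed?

After its own release at minute 15, J can start at minute 15 and finishes at minute 25.
After J (finishes minute 25), K can start at minute 25 and finishes at minute 35.
L has to wait for K (finishes minute 35); J (finishes minute 25). The latest of these is minute 35, so L runs minute 35 to 35 + 50 = minute 85.

85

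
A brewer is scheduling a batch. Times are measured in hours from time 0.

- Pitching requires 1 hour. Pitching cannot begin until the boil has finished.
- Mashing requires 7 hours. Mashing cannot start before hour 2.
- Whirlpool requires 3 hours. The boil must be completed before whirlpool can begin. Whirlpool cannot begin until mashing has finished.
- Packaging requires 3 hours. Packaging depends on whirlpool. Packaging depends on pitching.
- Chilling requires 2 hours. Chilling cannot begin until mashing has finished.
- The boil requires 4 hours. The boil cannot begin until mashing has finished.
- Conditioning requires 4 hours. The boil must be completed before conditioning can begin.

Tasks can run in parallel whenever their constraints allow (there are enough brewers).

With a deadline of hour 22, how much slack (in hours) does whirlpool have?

Mashing cannot begin until its own release at hour 2. It runs from hour 2 to 2 + 7 = hour 9.
The boil cannot begin until mashing (finishes hour 9). It runs from hour 9 to 9 + 4 = hour 13.
Whirlpool cannot start until the boil (finishes hour 13); mashing (finishes hour 9). The controlling bound is hour 13, so whirlpool finishes at 13 + 3 = hour 16.

Working backward from the deadline:
Nothing follows packaging; the deadline of hour 22 is its only limit. It must start by 22 − 3 = hour 19.
Whirlpool must finish before packaging (must start by hour 19). With a 3-hour duration, whirlpool must start by 19 − 3 = hour 16.
So whirlpool can start as early as hour 13 and as late as hour 16, giving 16 − 13 = 3 hours of slack.

3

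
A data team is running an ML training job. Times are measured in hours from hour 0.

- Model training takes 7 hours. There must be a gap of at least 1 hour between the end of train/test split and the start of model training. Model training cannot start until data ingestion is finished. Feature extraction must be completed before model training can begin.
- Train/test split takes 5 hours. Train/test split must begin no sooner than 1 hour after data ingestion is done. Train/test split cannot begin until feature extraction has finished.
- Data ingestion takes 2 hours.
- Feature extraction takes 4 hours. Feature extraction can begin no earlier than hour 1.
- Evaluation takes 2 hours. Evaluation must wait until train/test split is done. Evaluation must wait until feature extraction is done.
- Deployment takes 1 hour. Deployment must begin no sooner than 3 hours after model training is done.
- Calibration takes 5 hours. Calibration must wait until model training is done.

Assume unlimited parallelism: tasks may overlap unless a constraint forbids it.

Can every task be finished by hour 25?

Feature extraction waits on its own release at hour 1, so it starts at hour 1 and finishes at 1 + 4 = hour 5.
Data ingestion has no prerequisites, so it starts at hour 0 and finishes at hour 2.
Train/test split cannot start until data ingestion (finishes hour 2, plus 1-hour gap → hour 3); feature extraction (finishes hour 5). The controlling bound is hour 5, so train/test split finishes at 5 + 5 = hour 10.
Evaluation cannot start until train/test split (finishes hour 10); feature extraction (finishes hour 5). The controlling bound is hour 10, so evaluation finishes at 10 + 2 = hour 12.
Model training needs all of train/test split (finishes hour 10, plus 1-hour gap → hour 11); data ingestion (finishes hour 2); feature extraction (finishes hour 5). That puts its earliest start at hour 11; it finishes at 11 + 7 = hour 18.
Deployment waits on model training (finishes hour 18, plus 3-hour gap → hour 21), so it starts at hour 21 and finishes at 21 + 1 = hour 22.
Calibration waits on model training (finishes hour 18), so it starts at hour 18 and finishes at 18 + 5 = hour 23.
Every task is finished by hour 23, which is no later than the deadline of 25, so the schedule is feasible.

Yes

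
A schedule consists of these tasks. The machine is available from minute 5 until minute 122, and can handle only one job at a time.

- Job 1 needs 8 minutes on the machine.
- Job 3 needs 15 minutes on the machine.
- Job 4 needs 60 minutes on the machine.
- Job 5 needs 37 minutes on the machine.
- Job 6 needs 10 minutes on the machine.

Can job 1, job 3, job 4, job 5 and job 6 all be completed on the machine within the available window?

The machine window is 122 − 5 = 117 minutes.
Running back to back, the jobs need 8 + 15 + 60 + 37 + 10 = 130 minutes on the machine.
Since 130 > 117, they cannot all fit.

No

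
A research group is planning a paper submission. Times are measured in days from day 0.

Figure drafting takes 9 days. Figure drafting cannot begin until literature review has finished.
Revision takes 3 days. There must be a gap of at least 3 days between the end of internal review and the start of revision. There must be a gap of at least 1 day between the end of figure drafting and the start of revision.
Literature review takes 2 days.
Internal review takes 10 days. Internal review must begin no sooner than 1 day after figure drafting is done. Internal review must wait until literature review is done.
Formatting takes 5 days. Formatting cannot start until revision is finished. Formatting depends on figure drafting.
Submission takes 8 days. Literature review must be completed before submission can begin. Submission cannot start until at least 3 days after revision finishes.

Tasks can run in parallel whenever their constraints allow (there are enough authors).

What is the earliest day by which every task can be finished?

39

Literature review has no prerequisites, so it starts at day 0 and finishes at day 2.
Figure drafting cannot begin until literature review (finishes day 2). It runs from day 2 to 2 + 9 = day 11.
Internal review needs all of figure drafting (finishes day 11, plus 1-day gap → day 12); literature review (finishes day 2). That puts its earliest start at day 12; it finishes at 12 + 10 = day 22.
For revision: internal review (finishes day 22, plus 3-day gap → day 25); figure drafting (finishes day 11, plus 1-day gap → day 12). Taking the maximum gives a start of day 25, and it finishes at 25 + 3 = day 28.
Submission has to wait for literature review (finishes day 2); revision (finishes day 28, plus 3-day gap → day 31). The latest of these is day 31, so submission runs day 31 to 31 + 8 = day 39.
Formatting has to wait for revision (finishes day 28); figure drafting (finishes day 11). The latest of these is day 28, so formatting runs day 28 to 28 + 5 = day 33.
All tasks are finished once the last one completes. Finish times: Literature review at 2, Figure drafting at 11, Internal review at 22, Revision at 28, Formatting at 33, Submission at 39. The latest is day 39.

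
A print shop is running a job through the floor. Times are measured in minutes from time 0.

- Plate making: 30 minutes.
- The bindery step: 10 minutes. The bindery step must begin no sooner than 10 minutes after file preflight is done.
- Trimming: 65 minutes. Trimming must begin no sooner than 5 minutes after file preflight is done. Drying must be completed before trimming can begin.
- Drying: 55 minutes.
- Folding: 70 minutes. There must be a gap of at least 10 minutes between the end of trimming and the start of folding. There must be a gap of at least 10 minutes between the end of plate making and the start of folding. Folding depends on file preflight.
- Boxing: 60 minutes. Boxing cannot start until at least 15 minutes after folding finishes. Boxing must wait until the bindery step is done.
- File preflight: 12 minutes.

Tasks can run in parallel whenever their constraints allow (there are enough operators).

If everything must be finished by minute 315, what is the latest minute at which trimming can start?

Boxing must finish by minute 315; it takes 60 minutes, so it must start by 315 − 60 = minute 255.
Folding feeds into boxing (must start by minute 255, minus 15-minute gap → minute 240); so folding must finish by minute 240 and therefore start by minute 170.
Trimming must finish before folding (must start by minute 170, minus 10-minute gap → minute 160). With a 65-minute duration, trimming must start by 160 − 65 = minute 95.

95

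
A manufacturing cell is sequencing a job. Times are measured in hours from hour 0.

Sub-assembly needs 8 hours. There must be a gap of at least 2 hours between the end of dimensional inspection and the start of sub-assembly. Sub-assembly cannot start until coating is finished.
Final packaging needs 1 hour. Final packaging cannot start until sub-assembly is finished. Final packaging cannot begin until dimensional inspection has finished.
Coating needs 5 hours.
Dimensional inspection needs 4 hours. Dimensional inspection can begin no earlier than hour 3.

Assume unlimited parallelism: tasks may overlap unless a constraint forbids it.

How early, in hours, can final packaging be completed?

18

Coating can start immediately at hour 0; it finishes at hour 5.
After its own release at hour 3, dimensional inspection can start at hour 3 and finishes at hour 7.
Sub-assembly has to wait for dimensional inspection (finishes hour 7, plus 2-hour gap → hour 9); coating (finishes hour 5). The latest of these is hour 9, so sub-assembly runs hour 9 to 9 + 8 = hour 17.
Final packaging cannot start until sub-assembly (finishes hour 17); dimensional inspection (finishes hour 7). The controlling bound is hour 17, so final packaging finishes at 17 + 1 = hour 18.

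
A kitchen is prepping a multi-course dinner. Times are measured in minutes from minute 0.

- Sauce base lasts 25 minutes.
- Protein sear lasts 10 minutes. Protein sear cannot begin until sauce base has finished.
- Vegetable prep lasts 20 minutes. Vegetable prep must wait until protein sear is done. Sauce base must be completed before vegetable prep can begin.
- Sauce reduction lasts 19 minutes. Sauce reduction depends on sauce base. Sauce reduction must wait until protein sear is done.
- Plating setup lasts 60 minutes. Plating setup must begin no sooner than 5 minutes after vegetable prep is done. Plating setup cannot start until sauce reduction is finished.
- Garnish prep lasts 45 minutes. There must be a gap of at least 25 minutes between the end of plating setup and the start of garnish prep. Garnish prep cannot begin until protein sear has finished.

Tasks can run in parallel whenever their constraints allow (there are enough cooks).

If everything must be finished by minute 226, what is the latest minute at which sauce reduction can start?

77

Garnish prep must finish by minute 226; it takes 45 minutes, so it must start by 226 − 45 = minute 181.
Plating setup must finish before garnish prep (must start by minute 181, minus 25-minute gap → minute 156). With a 60-minute duration, plating setup must start by 156 − 60 = minute 96.
Sauce reduction feeds into plating setup (must start by minute 96); so sauce reduction must finish by minute 96 and therefore start by minute 77.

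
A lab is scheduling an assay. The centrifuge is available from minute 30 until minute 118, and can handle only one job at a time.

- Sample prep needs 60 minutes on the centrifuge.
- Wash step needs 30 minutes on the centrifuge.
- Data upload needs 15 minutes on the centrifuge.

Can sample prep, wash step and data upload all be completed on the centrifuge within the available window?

No

The centrifuge window is 118 − 30 = 88 minutes.
Running back to back, the jobs need 60 + 30 + 15 = 105 minutes on the centrifuge.
Since 105 > 88, they cannot all fit.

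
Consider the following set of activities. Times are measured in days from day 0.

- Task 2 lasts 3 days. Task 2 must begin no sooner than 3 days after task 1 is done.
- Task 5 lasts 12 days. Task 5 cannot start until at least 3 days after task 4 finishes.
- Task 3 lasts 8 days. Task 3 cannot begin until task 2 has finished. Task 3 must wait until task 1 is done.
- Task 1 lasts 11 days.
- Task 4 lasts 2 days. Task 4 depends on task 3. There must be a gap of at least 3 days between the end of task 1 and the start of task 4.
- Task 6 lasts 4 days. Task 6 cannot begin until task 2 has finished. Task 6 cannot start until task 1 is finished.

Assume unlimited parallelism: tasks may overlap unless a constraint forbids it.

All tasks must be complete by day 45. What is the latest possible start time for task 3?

20

Task 5 has no dependents, so it just needs to finish by day 45. Starting by 45 − 12 = day 33 achieves that.
Task 4 feeds into task 5 (must start by day 33, minus 3-day gap → day 30); so task 4 must finish by day 30 and therefore start by day 28.
Task 3 feeds into task 4 (must start by day 28); so task 3 must finish by day 28 and therefore start by day 20.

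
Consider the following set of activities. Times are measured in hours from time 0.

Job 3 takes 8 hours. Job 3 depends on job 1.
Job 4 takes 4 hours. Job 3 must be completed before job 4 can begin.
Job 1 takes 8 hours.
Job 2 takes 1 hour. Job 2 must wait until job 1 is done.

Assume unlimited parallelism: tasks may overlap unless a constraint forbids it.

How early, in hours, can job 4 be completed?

20

Job 1 has no prerequisites, so it starts at hour 0 and finishes at hour 8.
Job 3 waits on job 1 (finishes hour 8), so it starts at hour 8 and finishes at 8 + 8 = hour 16.
Job 4 waits on job 3 (finishes hour 16), so it starts at hour 16 and finishes at 16 + 4 = hour 20.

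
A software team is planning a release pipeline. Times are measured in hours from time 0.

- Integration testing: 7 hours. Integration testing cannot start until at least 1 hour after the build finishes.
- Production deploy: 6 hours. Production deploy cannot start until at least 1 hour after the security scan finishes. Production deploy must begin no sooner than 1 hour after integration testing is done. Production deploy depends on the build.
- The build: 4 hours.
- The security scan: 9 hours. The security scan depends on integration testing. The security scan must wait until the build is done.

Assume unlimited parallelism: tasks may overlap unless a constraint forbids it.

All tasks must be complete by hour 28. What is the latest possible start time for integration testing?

5

Nothing follows production deploy; the deadline of hour 28 is its only limit. It must start by 28 − 6 = hour 22.
Since production deploy (must start by hour 22, minus 1-hour gap → hour 21) depends on it, the security scan must finish by hour 21. Backing off its 9-hour duration gives a latest start of hour 12.
Integration testing must finish in time for the security scan (must start by hour 12); production deploy (must start by hour 22, minus 1-hour gap → hour 21). The tightest is hour 12, so integration testing must start by 12 − 7 = hour 5.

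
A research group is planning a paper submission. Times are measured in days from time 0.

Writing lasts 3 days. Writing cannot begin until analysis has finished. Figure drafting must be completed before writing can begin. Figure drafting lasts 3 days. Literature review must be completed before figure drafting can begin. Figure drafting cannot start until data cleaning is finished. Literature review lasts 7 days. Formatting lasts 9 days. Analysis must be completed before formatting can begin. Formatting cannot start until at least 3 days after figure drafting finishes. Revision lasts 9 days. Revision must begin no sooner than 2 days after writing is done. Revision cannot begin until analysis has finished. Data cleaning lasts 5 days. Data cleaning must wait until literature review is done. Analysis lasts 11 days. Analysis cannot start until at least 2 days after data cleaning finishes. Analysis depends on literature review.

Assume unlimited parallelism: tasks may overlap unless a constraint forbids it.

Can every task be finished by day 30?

No

Literature review can start immediately at day 0; it finishes at day 7.
Data cleaning cannot begin until literature review (finishes day 7). It runs from day 7 to 7 + 5 = day 12.
Figure drafting needs all of literature review (finishes day 7); data cleaning (finishes day 12). That puts its earliest start at day 12; it finishes at 12 + 3 = day 15.
Analysis needs all of data cleaning (finishes day 12, plus 2-day gap → day 14); literature review (finishes day 7). That puts its earliest start at day 14; it finishes at 14 + 11 = day 25.
Formatting has to wait for analysis (finishes day 25); figure drafting (finishes day 15, plus 3-day gap → day 18). The latest of these is day 25, so formatting runs day 25 to 25 + 9 = day 34.
Writing cannot start until analysis (finishes day 25); figure drafting (finishes day 15). The controlling bound is day 25, so writing finishes at 25 + 3 = day 28.
For revision: writing (finishes day 28, plus 2-day gap → day 30); analysis (finishes day 25). Taking the maximum gives a start of day 30, and it finishes at 30 + 9 = day 39.
The earliest everything can be done is day 39, which is after the deadline of 30, so it is not possible.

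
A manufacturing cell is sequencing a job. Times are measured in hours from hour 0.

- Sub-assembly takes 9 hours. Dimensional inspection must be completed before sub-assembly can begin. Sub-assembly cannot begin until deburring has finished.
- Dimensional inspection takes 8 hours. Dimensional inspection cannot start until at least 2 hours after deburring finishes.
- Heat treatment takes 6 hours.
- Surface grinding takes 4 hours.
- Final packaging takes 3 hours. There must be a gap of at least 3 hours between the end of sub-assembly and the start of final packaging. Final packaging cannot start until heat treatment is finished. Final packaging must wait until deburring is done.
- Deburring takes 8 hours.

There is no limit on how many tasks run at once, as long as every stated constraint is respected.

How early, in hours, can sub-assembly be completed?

Deburring has no prerequisites, so it starts at hour 0 and finishes at hour 8.
Dimensional inspection waits on deburring (finishes hour 8, plus 2-hour gap → hour 10), so it starts at hour 10 and finishes at 10 + 8 = hour 18.
Sub-assembly cannot start until dimensional inspection (finishes hour 18); deburring (finishes hour 8). The controlling bound is hour 18, so sub-assembly finishes at 18 + 9 = hour 27.

27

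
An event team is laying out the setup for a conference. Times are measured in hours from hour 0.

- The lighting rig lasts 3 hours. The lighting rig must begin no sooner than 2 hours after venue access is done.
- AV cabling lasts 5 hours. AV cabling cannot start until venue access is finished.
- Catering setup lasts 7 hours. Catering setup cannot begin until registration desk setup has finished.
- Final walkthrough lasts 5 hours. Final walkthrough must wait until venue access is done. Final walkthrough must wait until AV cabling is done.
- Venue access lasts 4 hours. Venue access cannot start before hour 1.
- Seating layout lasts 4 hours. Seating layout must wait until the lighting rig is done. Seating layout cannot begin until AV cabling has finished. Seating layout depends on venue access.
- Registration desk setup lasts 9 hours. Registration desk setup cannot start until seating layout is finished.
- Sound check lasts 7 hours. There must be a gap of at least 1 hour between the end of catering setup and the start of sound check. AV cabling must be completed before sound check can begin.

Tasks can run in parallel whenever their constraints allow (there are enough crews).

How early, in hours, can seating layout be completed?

14

After its own release at hour 1, venue access can start at hour 1 and finishes at hour 5.
AV cabling waits on venue access (finishes hour 5), so it starts at hour 5 and finishes at 5 + 5 = hour 10.
After venue access (finishes hour 5, plus 2-hour gap → hour 7), the lighting rig can start at hour 7 and finishes at hour 10.
Seating layout has to wait for the lighting rig (finishes hour 10); AV cabling (finishes hour 10); venue access (finishes hour 5). The latest of these is hour 10, so seating layout runs hour 10 to 10 + 4 = hour 14.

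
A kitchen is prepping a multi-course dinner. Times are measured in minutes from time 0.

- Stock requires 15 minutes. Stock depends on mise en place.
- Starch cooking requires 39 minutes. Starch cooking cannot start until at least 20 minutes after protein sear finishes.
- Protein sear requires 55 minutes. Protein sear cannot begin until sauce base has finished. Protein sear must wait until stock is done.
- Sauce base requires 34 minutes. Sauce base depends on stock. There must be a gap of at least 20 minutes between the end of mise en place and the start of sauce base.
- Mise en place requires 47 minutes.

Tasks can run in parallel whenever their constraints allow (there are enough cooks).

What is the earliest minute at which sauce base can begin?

67

Nothing blocks mise en place, so it runs from minute 0 to minute 47.
After mise en place (finishes minute 47), stock can start at minute 47 and finishes at minute 62.
Sauce base waits on stock (finishes minute 62); mise en place (finishes minute 47, plus 20-minute gap → minute 67). The latest of these is minute 67, which is the earliest sauce base can start.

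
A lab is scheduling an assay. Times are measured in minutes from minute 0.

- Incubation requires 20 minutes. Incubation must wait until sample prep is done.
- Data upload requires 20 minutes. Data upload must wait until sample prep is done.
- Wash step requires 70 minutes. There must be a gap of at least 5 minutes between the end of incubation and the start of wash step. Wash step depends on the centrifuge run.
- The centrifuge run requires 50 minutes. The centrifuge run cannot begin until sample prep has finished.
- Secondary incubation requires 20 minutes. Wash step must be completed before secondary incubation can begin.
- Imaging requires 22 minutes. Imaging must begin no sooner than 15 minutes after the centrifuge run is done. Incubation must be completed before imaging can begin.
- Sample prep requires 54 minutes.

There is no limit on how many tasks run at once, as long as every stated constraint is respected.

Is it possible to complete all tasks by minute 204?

Nothing blocks sample prep, so it runs from minute 0 to minute 54.
Data upload waits on sample prep (finishes minute 54), so it starts at minute 54 and finishes at 54 + 20 = minute 74.
The centrifuge run cannot begin until sample prep (finishes minute 54). It runs from minute 54 to 54 + 50 = minute 104.
Incubation cannot begin until sample prep (finishes minute 54). It runs from minute 54 to 54 + 20 = minute 74.
For imaging: the centrifuge run (finishes minute 104, plus 15-minute gap → minute 119); incubation (finishes minute 74). Taking the maximum gives a start of minute 119, and it finishes at 119 + 22 = minute 141.
For wash step: incubation (finishes minute 74, plus 5-minute gap → minute 79); the centrifuge run (finishes minute 104). Taking the maximum gives a start of minute 104, and it finishes at 104 + 70 = minute 174.
After wash step (finishes minute 174), secondary incubation can start at minute 174 and finishes at minute 194.
Every task is finished by minute 194, which is no later than the deadline of 204, so the schedule is feasible.

Yes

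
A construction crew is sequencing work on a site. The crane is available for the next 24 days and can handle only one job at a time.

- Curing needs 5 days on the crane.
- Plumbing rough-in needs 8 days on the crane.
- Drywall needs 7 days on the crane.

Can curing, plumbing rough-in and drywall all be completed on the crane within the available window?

Running back to back, the jobs need 5 + 8 + 7 = 20 days on the crane.
Since 20 ≤ 24, they fit within the window.

Yes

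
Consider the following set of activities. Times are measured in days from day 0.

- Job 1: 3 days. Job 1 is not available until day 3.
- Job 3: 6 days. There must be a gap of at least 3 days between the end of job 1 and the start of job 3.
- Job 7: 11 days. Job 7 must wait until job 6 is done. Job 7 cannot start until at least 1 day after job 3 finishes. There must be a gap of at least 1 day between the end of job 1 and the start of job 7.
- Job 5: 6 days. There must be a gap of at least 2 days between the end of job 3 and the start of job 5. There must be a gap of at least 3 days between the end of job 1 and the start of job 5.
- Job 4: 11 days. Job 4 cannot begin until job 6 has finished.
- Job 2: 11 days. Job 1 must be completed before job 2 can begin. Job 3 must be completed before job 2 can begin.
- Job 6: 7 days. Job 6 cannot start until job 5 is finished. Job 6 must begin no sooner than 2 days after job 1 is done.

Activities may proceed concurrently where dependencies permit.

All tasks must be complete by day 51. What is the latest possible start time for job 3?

19

Job 2 has no dependents, so it just needs to finish by day 51. Starting by 51 − 11 = day 40 achieves that.
Job 4 has no dependents, so it just needs to finish by day 51. Starting by 51 − 11 = day 40 achieves that.
To finish by day 51, job 7 (duration 11) must start no later than day 40.
Job 6 must finish in time for job 4 (must start by day 40); job 7 (must start by day 40). The tightest is day 40, so job 6 must start by 40 − 7 = day 33.
Job 5 must finish before job 6 (must start by day 33). With a 6-day duration, job 5 must start by 33 − 6 = day 27.
Job 3 has several dependents: job 2 (must start by day 40); job 5 (must start by day 27, minus 2-day gap → day 25); job 7 (must start by day 40, minus 1-day gap → day 39). The earliest of those limits is day 25, so job 3 must start by 25 − 6 = day 19.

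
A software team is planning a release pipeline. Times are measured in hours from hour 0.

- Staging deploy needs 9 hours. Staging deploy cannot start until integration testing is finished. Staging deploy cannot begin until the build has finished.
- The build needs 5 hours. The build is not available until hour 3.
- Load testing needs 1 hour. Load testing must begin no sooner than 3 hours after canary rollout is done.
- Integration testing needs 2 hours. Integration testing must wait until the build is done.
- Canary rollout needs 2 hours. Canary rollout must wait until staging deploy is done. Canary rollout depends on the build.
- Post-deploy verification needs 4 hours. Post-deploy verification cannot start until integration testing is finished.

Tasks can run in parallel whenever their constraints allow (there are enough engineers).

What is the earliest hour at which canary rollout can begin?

After its own release at hour 3, the build can start at hour 3 and finishes at hour 8.
Integration testing cannot begin until the build (finishes hour 8). It runs from hour 8 to 8 + 2 = hour 10.
For staging deploy: integration testing (finishes hour 10); the build (finishes hour 8). Taking the maximum gives a start of hour 10, and it finishes at 10 + 9 = hour 19.
Canary rollout waits on staging deploy (finishes hour 19); the build (finishes hour 8). The latest of these is hour 19, which is the earliest canary rollout can start.

19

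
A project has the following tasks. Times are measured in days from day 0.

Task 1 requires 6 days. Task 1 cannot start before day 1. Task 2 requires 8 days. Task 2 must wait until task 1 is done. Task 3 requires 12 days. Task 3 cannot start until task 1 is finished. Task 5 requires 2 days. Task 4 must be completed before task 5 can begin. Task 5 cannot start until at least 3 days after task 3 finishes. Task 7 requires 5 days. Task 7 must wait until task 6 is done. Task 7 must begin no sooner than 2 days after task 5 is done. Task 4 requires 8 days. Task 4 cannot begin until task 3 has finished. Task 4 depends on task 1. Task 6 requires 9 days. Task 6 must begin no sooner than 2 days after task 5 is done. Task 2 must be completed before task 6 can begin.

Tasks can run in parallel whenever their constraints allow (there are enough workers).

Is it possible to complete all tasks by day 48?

Yes

Task 1 cannot begin until its own release at day 1. It runs from day 1 to 1 + 6 = day 7.
Task 3 waits on task 1 (finishes day 7), so it starts at day 7 and finishes at 7 + 12 = day 19.
Task 4 needs all of task 3 (finishes day 19); task 1 (finishes day 7). That puts its earliest start at day 19; it finishes at 19 + 8 = day 27.
For task 5: task 4 (finishes day 27); task 3 (finishes day 19, plus 3-day gap → day 22). Taking the maximum gives a start of day 27, and it finishes at 27 + 2 = day 29.
Task 2 cannot begin until task 1 (finishes day 7). It runs from day 7 to 7 + 8 = day 15.
For task 6: task 5 (finishes day 29, plus 2-day gap → day 31); task 2 (finishes day 15). Taking the maximum gives a start of day 31, and it finishes at 31 + 9 = day 40.
Task 7 has to wait for task 6 (finishes day 40); task 5 (finishes day 29, plus 2-day gap → day 31). The latest of these is day 40, so task 7 runs day 40 to 40 + 5 = day 45.
Every task is finished by day 45, which is no later than the deadline of 48, so the schedule is feasible.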